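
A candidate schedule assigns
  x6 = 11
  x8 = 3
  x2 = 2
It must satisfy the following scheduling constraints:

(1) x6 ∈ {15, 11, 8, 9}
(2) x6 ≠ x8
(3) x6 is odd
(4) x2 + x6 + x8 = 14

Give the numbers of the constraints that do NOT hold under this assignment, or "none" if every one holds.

Violated: 4.

(1) x6 = 11 is in {15, 11, 8, 9} — holds.
(2) x6 = 11, x8 = 3; distinct — holds.
(3) x6 = 11 is odd — holds.
(4) x2 + x6 + x8 = 2 + 11 + 3 = 16, not 14 — fails.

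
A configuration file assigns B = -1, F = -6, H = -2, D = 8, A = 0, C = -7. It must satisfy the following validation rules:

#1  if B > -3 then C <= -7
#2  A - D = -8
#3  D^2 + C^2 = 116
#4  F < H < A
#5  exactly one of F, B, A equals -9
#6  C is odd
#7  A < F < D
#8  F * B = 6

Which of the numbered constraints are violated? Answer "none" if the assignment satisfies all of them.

#1 B = -1 > -3, so we need C ≤ -7; C = -7 ≤ -7 — OK.
#2 A - D = 0 - 8 = -8 — OK.
#3 D^2 + C^2 = 8^2 + (-7)^2 = 64 + 49 = 113, not 116 — violated.
#4 values -6 < -2 < 0 — OK.
#5 F=-6, B=-1, A=0; 0 of them equal -9, not exactly one — violated.
#6 C = -7 is odd — OK.
#7 values 0, -6, 8; A = 0 is not < F = -6 — violated.
#8 F * B = -6 * (-1) = 6 — OK.

Constraints 3, 5, and 7 do not hold.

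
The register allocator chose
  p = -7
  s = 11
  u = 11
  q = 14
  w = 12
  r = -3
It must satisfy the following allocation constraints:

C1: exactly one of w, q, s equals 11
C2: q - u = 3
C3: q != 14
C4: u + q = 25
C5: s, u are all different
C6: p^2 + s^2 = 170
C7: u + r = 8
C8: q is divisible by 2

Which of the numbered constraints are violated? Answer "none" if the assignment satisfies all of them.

Constraints 3, 5 do not hold.

C1: w=12, q=14, s=11; 1 of them equals 11  ✓
C2: q - u = 14 - 11 = 3  ✓
C3: q = 14, but 14 is required to differ  ✗
C4: u + q = 11 + 14 = 25  ✓
C5: s = u = 11, not all different  ✗
C6: p^2 + s^2 = (-7)^2 + 11^2 = 49 + 121 = 170  ✓
C7: u + r = 11 + (-3) = 8  ✓
C8: 14 / 2 = 7, so 2 divides 14  ✓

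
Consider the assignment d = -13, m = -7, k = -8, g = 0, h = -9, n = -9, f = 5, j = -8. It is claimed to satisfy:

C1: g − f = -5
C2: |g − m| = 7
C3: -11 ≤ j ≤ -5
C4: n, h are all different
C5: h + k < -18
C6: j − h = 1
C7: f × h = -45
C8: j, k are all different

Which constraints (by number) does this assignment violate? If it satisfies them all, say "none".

Violated: 4, 5, and 8.

C1: g − f = 0 − 5 = -5  ✓
C2: |0 − (-7)| = 7  ✓
C3: j = -8 lies in [-11, -5]  ✓
C4: n = h = -9, not all different  ✗
C5: h + k = -9 + (-8) = -17; -17 ≥ -18, bound -18 not met  ✗
C6: j − h = -8 − (-9) = 1  ✓
C7: f × h = 5 × (-9) = -45  ✓
C8: j = k = -8, not all different  ✗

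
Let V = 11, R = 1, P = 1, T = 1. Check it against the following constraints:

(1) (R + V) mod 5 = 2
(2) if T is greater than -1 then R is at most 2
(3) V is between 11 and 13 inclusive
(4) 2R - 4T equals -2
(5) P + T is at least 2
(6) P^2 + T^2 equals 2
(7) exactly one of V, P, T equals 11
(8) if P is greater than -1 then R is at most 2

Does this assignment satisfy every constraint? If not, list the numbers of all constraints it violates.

(1) R + V = 12; 12 mod 5 = 2  ✔
(2) T = 1 > -1, so we need R ≤ 2; R = 1 ≤ 2  ✔
(3) V = 11 lies in [11, 13]  ✔
(4) 2R - 4T = 2(1) - 4(1) = -2  ✔
(5) P + T = 1 + 1 = 2; 2 ≥ 2  ✔
(6) P^2 + T^2 = 1^2 + 1^2 = 1 + 1 = 2  ✔
(7) V=11, P=1, T=1; 1 of them equals 11  ✔
(8) P = 1 > -1, so we need R ≤ 2; R = 1 ≤ 2  ✔

All constraints are satisfied.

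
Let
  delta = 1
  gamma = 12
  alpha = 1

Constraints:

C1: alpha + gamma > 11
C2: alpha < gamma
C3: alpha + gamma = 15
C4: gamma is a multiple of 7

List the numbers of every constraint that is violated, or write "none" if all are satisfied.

C1: alpha + gamma = 1 + 12 = 13; 13 > 11  ✓
C2: alpha = 1, gamma = 12; 1 < 12  ✓
C3: alpha + gamma = 1 + 12 = 13, not 15  ✗
C4: 12 = 7×1 + 5, so 7 does not divide 12  ✗

Constraints 3, 4 are violated.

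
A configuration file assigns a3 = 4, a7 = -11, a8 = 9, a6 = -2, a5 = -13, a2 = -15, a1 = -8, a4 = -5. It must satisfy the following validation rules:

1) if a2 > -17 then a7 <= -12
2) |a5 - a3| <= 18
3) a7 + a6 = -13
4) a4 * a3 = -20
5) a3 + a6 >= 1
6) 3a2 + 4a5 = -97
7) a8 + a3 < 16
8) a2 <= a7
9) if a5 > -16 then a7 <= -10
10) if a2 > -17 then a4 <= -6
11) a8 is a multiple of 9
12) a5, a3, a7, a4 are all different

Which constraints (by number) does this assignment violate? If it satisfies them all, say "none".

1) a2 = -15 > -17, so we need a7 ≤ -12; but a7 = -11 > -12  FAIL
2) |-13 - 4| = 17; 17 ≤ 18  OK
3) a7 + a6 = -11 + (-2) = -13  OK
4) a4 * a3 = -5 * 4 = -20  OK
5) a3 + a6 = 4 + (-2) = 2; 2 ≥ 1  OK
6) 3a2 + 4a5 = 3(-15) + 4(-13) = -97  OK
7) a8 + a3 = 9 + 4 = 13; 13 < 16  OK
8) a2 = -15, a7 = -11; -15 ≤ -11  OK
9) a5 = -13 > -16, so we need a7 ≤ -10; a7 = -11 ≤ -10  OK
10) a2 = -15 > -17, so we need a4 ≤ -6; but a4 = -5 > -6  FAIL
11) 9 / 9 = 1, so 9 divides 9  OK
12) values -13, 4, -11, -5 are pairwise distinct  OK

No — constraints 1 and 10 are not satisfied.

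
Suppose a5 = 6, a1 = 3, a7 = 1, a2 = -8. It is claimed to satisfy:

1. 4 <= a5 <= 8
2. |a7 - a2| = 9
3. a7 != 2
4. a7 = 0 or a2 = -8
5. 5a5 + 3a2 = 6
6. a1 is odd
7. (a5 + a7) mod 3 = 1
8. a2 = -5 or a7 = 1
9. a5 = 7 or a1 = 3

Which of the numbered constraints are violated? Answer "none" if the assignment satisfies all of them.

Yes — all constraints hold.

1. a5 = 6 lies in [4, 8] — OK.
2. |1 - (-8)| = 9 — OK.
3. a7 = 1, and 1 ≠ 2 — OK.
4. a7 = 1 ≠ 0, but a2 = -8 = -8 (second disjunct) — OK.
5. 5a5 + 3a2 = 5(6) + 3(-8) = 6 — OK.
6. a1 = 3 is odd — OK.
7. a5 + a7 = 7; 7 mod 3 = 1 — OK.
8. a2 = -8 ≠ -5, but a7 = 1 = 1 (second disjunct) — OK.
9. a5 = 6 ≠ 7, but a1 = 3 = 3 (second disjunct) — OK.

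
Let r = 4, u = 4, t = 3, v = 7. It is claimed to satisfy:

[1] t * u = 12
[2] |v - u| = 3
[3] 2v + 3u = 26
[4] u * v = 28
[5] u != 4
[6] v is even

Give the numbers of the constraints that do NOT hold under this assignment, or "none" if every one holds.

[1] t * u = 3 * 4 = 12  holds
[2] |7 - 4| = 3  holds
[3] 2v + 3u = 2(7) + 3(4) = 26  holds
[4] u * v = 4 * 7 = 28  holds
[5] u = 4, but 4 is required to differ  fails
[6] v = 7 is odd  fails

Constraints 5 and 6 are violated.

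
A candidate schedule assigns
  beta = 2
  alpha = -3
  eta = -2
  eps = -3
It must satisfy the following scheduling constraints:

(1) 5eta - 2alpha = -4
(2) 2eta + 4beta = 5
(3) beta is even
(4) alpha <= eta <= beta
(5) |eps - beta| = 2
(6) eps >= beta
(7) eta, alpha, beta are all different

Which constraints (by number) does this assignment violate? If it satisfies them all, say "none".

(1) 5eta - 2alpha = 5(-2) - 2(-3) = -4  ✓
(2) 2eta + 4beta = 2(-2) + 4(2) = 4, not 5  ✗
(3) beta = 2 is even  ✓
(4) values -3 <= -2 <= 2  ✓
(5) |-3 - 2| = 5, not 2  ✗
(6) eps = -3, beta = 2; -3 < 2 (want ≥)  ✗
(7) values -2, -3, 2 are pairwise distinct  ✓

Violated: 2, 5, 6.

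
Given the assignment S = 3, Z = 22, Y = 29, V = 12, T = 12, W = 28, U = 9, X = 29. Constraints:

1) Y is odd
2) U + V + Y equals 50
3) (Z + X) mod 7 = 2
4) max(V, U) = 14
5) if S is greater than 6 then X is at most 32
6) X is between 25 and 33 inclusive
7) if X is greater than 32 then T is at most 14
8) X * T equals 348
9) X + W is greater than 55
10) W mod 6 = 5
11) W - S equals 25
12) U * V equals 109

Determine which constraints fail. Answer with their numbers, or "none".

1) Y = 29 is odd — holds.
2) U + V + Y = 9 + 12 + 29 = 50 — holds.
3) Z + X = 51; 51 mod 7 = 2 — holds.
4) max(12, 9) = 12, not 14 — fails.
5) S = 3, not > 6; antecedent false, conditional vacuously true — holds.
6) X = 29 lies in [25, 33] — holds.
7) X = 29, not > 32; antecedent false, conditional vacuously true — holds.
8) X * T = 29 * 12 = 348 — holds.
9) X + W = 29 + 28 = 57; 57 > 55 — holds.
10) 28 mod 6 = 4, not 5 — fails.
11) W - S = 28 - 3 = 25 — holds.
12) U * V = 9 * 12 = 108, not 109 — fails.

Constraints 4, 10, and 12 are violated.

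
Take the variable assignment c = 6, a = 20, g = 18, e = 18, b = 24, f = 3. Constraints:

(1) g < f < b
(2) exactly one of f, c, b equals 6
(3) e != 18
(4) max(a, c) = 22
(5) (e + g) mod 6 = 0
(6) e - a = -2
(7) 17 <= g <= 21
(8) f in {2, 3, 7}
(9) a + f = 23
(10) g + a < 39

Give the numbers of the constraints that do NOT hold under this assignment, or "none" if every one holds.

Constraints 1, 3, 4 do not hold.

(1) values 18, 3, 24; g = 18 is not < f = 3 — does not hold.
(2) f=3, c=6, b=24; 1 of them equals 6 — holds.
(3) e = 18, but 18 is required to differ — does not hold.
(4) max(20, 6) = 20, not 22 — does not hold.
(5) e + g = 36; 36 mod 6 = 0 — holds.
(6) e - a = 18 - 20 = -2 — holds.
(7) g = 18 lies in [17, 21] — holds.
(8) f = 3 is in {2, 3, 7} — holds.
(9) a + f = 20 + 3 = 23 — holds.
(10) g + a = 18 + 20 = 38; 38 < 39 — holds.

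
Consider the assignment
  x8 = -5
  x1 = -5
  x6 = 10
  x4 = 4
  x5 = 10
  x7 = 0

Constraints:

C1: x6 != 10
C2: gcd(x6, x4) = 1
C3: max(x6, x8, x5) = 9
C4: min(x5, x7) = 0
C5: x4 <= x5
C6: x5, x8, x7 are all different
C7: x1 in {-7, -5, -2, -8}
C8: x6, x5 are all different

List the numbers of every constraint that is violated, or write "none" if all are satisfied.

C1: x6 = 10, but 10 is required to differ  fails
C2: gcd(10, 4) = 2, not 1  fails
C3: max(10, -5, 10) = 10, not 9  fails
C4: min(10, 0) = 0  holds
C5: x4 = 4, x5 = 10; 4 ≤ 10  holds
C6: values 10, -5, 0 are pairwise distinct  holds
C7: x1 = -5 is in {-7, -5, -2, -8}  holds
C8: x6 = x5 = 10, not all different  fails

No — constraints 1, 2, 3, and 8 are not satisfied.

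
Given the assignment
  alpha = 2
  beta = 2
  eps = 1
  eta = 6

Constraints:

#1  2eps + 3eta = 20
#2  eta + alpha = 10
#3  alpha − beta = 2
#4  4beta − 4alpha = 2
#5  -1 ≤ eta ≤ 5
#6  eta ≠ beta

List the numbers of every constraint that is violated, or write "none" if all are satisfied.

#1 2eps + 3eta = 2(1) + 3(6) = 20  yes
#2 eta + alpha = 6 + 2 = 8, not 10  no
#3 alpha − beta = 2 − 2 = 0, not 2  no
#4 4beta − 4alpha = 4(2) − 4(2) = 0, not 2  no
#5 eta = 6 is outside [-1, 5]  no
#6 eta = 6, beta = 2; distinct  yes

Constraints 2, 3, 4, and 5 do not hold.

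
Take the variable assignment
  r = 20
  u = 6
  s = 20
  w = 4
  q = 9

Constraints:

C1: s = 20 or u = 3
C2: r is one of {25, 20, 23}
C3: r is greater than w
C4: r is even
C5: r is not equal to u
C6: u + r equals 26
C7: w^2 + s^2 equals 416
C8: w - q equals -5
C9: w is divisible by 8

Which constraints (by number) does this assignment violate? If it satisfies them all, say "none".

Constraint 9 is violated.

C1: s = 20 = 20 (first disjunct)  OK
C2: r = 20 is in {25, 20, 23}  OK
C3: r = 20, w = 4; 20 > 4  OK
C4: r = 20 is even  OK
C5: r = 20, u = 6; distinct  OK
C6: u + r = 6 + 20 = 26  OK
C7: w^2 + s^2 = 4^2 + 20^2 = 16 + 400 = 416  OK
C8: w - q = 4 - 9 = -5  OK
C9: 4 = 8*0 + 4, so 8 does not divide 4  FAIL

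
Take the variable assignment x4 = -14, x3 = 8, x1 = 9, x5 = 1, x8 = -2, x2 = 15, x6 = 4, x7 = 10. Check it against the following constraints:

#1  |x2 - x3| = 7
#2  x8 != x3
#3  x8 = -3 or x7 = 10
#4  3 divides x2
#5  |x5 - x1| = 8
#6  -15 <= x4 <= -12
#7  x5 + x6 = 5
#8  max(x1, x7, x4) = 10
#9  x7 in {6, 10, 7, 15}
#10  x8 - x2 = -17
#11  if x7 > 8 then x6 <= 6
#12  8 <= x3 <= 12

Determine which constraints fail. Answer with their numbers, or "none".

The assignment satisfies every constraint.

#1 |15 - 8| = 7  holds
#2 x8 = -2, x3 = 8; distinct  holds
#3 x8 = -2 ≠ -3, but x7 = 10 = 10 (second disjunct)  holds
#4 15 / 3 = 5, so 3 divides 15  holds
#5 |1 - 9| = 8  holds
#6 x4 = -14 lies in [-15, -12]  holds
#7 x5 + x6 = 1 + 4 = 5  holds
#8 max(9, 10, -14) = 10  holds
#9 x7 = 10 is in {6, 10, 7, 15}  holds
#10 x8 - x2 = -2 - 15 = -17  holds
#11 x7 = 10 > 8, so we need x6 ≤ 6; x6 = 4 ≤ 6  holds
#12 x3 = 8 lies in [8, 12]  holds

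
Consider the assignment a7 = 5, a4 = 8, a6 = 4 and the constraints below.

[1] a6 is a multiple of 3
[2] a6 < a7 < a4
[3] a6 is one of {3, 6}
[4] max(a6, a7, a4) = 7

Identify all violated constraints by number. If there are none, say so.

No — constraints 1, 3, 4 are not satisfied.

[1] 4 = 3*1 + 1, so 3 does not divide 4  ✗
[2] values 4 < 5 < 8  ✓
[3] a6 = 4 is not in {3, 6}  ✗
[4] max(4, 5, 8) = 8, not 7  ✗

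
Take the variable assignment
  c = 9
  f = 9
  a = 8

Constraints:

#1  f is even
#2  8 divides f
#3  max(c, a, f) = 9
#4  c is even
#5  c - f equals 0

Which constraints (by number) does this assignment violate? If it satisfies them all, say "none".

No — constraints 1, 2, 4 are not satisfied.

#1 f = 9 is odd  fails
#2 9 = 8*1 + 1, so 8 does not divide 9  fails
#3 max(9, 8, 9) = 9  holds
#4 c = 9 is odd  fails
#5 c - f = 9 - 9 = 0  holds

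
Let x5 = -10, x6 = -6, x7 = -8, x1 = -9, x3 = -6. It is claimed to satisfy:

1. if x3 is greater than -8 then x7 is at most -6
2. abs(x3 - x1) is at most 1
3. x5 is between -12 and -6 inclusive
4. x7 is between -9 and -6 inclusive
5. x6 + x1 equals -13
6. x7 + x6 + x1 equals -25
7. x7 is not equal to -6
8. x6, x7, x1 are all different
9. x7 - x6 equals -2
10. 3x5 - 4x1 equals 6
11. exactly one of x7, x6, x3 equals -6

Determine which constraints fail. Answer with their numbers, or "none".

1. x3 = -6 > -8, so we need x7 ≤ -6; x7 = -8 ≤ -6 — satisfied.
2. abs(-6 - (-9)) = 3; 3 > 1, exceeds bound 1 — violated.
3. x5 = -10 lies in [-12, -6] — satisfied.
4. x7 = -8 lies in [-9, -6] — satisfied.
5. x6 + x1 = -6 + (-9) = -15, not -13 — violated.
6. x7 + x6 + x1 = -8 + (-6) + (-9) = -23, not -25 — violated.
7. x7 = -8, and -8 ≠ -6 — satisfied.
8. values -6, -8, -9 are pairwise distinct — satisfied.
9. x7 - x6 = -8 - (-6) = -2 — satisfied.
10. 3x5 - 4x1 = 3(-10) - 4(-9) = 6 — satisfied.
11. x7=-8, x6=-6, x3=-6; 2 of them equal -6, not exactly one — violated.

No — constraints 2, 5, 6, and 11 are not satisfied.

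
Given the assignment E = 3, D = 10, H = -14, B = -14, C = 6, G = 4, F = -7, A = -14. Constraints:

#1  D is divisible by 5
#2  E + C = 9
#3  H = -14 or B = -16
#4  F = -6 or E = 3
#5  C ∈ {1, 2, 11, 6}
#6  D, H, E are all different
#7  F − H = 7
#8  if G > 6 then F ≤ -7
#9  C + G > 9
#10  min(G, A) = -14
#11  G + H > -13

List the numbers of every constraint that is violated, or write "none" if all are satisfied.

All constraints are satisfied.

#1 10 / 5 = 2, so 5 divides 10 — holds.
#2 E + C = 3 + 6 = 9 — holds.
#3 H = -14 = -14 (first disjunct) — holds.
#4 F = -7 ≠ -6, but E = 3 = 3 (second disjunct) — holds.
#5 C = 6 is in {1, 2, 11, 6} — holds.
#6 values 10, -14, 3 are pairwise distinct — holds.
#7 F − H = -7 − (-14) = 7 — holds.
#8 G = 4, not > 6; antecedent false, conditional vacuously true — holds.
#9 C + G = 6 + 4 = 10; 10 > 9 — holds.
#10 min(4, -14) = -14 — holds.
#11 G + H = 4 + (-14) = -10; -10 > -13 — holds.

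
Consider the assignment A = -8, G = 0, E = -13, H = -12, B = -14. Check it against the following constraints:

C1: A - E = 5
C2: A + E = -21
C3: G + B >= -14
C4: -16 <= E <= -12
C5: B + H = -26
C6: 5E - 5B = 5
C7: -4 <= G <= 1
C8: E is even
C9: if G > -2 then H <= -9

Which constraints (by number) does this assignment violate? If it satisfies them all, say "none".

Violated: 8.

C1: A - E = -8 - (-13) = 5 — holds.
C2: A + E = -8 + (-13) = -21 — holds.
C3: G + B = 0 + (-14) = -14; -14 ≥ -14 — holds.
C4: E = -13 lies in [-16, -12] — holds.
C5: B + H = -14 + (-12) = -26 — holds.
C6: 5E - 5B = 5(-13) - 5(-14) = 5 — holds.
C7: G = 0 lies in [-4, 1] — holds.
C8: E = -13 is odd — fails.
C9: G = 0 > -2, so we need H ≤ -9; H = -12 ≤ -9 — holds.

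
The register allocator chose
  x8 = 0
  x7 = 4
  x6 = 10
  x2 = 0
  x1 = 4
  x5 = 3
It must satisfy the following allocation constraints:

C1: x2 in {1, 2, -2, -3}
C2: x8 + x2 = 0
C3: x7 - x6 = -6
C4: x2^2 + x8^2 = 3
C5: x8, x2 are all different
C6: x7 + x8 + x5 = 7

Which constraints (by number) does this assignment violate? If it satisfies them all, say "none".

The assignment fails constraints 1, 4, 5.

C1: x2 = 0 is not in {1, 2, -2, -3}  ✗
C2: x8 + x2 = 0 + 0 = 0  ✓
C3: x7 - x6 = 4 - 10 = -6  ✓
C4: x2^2 + x8^2 = 0^2 + 0^2 = 0 + 0 = 0, not 3  ✗
C5: x8 = x2 = 0, not all different  ✗
C6: x7 + x8 + x5 = 4 + 0 + 3 = 7  ✓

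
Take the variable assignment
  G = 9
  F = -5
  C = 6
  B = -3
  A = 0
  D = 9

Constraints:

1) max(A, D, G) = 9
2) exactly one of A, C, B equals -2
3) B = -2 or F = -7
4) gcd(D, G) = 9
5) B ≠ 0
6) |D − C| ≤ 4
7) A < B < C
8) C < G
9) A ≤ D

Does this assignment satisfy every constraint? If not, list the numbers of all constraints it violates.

The assignment fails constraints 2, 3, and 7.

1) max(0, 9, 9) = 9 — holds.
2) A=0, C=6, B=-3; 0 of them equal -2, not exactly one — fails.
3) B = -3 ≠ -2 and F = -5 ≠ -7; both disjuncts false — fails.
4) gcd(9, 9) = 9 — holds.
5) B = -3, and -3 ≠ 0 — holds.
6) |9 − 6| = 3; 3 ≤ 4 — holds.
7) values 0, -3, 6; A = 0 is not < B = -3 — fails.
8) C = 6, G = 9; 6 < 9 — holds.
9) A = 0, D = 9; 0 ≤ 9 — holds.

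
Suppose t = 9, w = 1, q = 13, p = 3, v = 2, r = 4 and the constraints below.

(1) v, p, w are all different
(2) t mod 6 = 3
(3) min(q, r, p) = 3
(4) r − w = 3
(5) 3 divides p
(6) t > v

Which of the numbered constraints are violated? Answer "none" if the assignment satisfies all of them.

All constraints are satisfied.

(1) values 2, 3, 1 are pairwise distinct  ✔
(2) 9 mod 6 = 3  ✔
(3) min(13, 4, 3) = 3  ✔
(4) r − w = 4 − 1 = 3  ✔
(5) 3 / 3 = 1, so 3 divides 3  ✔
(6) t = 9, v = 2; 9 > 2  ✔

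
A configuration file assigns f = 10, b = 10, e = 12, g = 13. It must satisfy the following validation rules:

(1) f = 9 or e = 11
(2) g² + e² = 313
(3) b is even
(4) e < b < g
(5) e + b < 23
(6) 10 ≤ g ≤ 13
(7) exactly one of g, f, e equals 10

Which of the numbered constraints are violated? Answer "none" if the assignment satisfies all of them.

(1) f = 10 ≠ 9 and e = 12 ≠ 11; both disjuncts false  FAIL
(2) g² + e² = 13² + 12² = 169 + 144 = 313  OK
(3) b = 10 is even  OK
(4) values 12, 10, 13; e = 12 is not < b = 10  FAIL
(5) e + b = 12 + 10 = 22; 22 < 23  OK
(6) g = 13 lies in [10, 13]  OK
(7) g=13, f=10, e=12; 1 of them equals 10  OK

Constraints 1 and 4 do not hold.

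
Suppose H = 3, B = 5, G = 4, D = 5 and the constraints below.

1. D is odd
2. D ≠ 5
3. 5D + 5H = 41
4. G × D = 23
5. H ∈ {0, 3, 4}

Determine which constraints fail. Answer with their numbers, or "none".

No — constraints 2, 3, and 4 are not satisfied.

1. D = 5 is odd  ✓
2. D = 5, but 5 is required to differ  ✗
3. 5D + 5H = 5(5) + 5(3) = 40, not 41  ✗
4. G × D = 4 × 5 = 20, not 23  ✗
5. H = 3 is in {0, 3, 4}  ✓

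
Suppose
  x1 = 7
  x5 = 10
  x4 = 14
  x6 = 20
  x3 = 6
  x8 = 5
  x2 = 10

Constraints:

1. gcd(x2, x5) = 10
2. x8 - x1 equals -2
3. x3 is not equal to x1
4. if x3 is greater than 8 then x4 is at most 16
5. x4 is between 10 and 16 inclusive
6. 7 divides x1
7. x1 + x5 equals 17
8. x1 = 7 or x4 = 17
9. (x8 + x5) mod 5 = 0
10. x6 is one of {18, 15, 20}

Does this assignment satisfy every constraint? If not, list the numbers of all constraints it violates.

1. gcd(10, 10) = 10  ✔
2. x8 - x1 = 5 - 7 = -2  ✔
3. x3 = 6, x1 = 7; distinct  ✔
4. x3 = 6, not > 8; antecedent false, conditional vacuously true  ✔
5. x4 = 14 lies in [10, 16]  ✔
6. 7 / 7 = 1, so 7 divides 7  ✔
7. x1 + x5 = 7 + 10 = 17  ✔
8. x1 = 7 = 7 (first disjunct)  ✔
9. x8 + x5 = 15; 15 mod 5 = 0  ✔
10. x6 = 20 is in {18, 15, 20}  ✔

None — every constraint holds.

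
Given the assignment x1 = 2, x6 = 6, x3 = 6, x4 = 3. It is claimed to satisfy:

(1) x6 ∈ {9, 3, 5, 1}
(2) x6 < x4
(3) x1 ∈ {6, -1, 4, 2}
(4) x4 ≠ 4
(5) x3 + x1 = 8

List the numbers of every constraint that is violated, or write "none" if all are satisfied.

(1) x6 = 6 is not in {9, 3, 5, 1}  false
(2) x6 = 6, x4 = 3; 6 ≥ 3 (want <)  false
(3) x1 = 2 is in {6, -1, 4, 2}  true
(4) x4 = 3, and 3 ≠ 4  true
(5) x3 + x1 = 6 + 2 = 8  true

Constraints 1 and 2 do not hold.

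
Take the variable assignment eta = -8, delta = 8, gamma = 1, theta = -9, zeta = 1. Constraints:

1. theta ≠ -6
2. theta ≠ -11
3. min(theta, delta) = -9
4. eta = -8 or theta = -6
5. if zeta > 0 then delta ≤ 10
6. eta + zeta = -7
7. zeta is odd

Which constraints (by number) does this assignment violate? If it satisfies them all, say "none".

Yes — all constraints hold.

1. theta = -9, and -9 ≠ -6  yes
2. theta = -9, and -9 ≠ -11  yes
3. min(-9, 8) = -9  yes
4. eta = -8 = -8 (first disjunct)  yes
5. zeta = 1 > 0, so we need delta ≤ 10; delta = 8 ≤ 10  yes
6. eta + zeta = -8 + 1 = -7  yes
7. zeta = 1 is odd  yes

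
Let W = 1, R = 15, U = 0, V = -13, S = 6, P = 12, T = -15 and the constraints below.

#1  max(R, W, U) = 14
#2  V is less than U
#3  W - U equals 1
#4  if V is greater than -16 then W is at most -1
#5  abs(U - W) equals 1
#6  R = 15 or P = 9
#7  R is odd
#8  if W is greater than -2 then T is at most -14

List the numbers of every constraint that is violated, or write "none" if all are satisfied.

Violated: 1, 4.

#1 max(15, 1, 0) = 15, not 14  false
#2 V = -13, U = 0; -13 < 0  true
#3 W - U = 1 - 0 = 1  true
#4 V = -13 > -16, so we need W ≤ -1; but W = 1 > -1  false
#5 abs(0 - 1) = 1  true
#6 R = 15 = 15 (first disjunct)  true
#7 R = 15 is odd  true
#8 W = 1 > -2, so we need T ≤ -14; T = -15 ≤ -14  true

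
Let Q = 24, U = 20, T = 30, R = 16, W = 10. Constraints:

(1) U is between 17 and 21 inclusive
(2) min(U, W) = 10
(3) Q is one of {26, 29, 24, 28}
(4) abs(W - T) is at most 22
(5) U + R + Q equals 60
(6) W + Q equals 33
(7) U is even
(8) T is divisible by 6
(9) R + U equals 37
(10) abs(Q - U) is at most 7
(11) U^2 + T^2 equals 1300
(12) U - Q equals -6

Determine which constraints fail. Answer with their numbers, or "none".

(1) U = 20 lies in [17, 21]  yes
(2) min(20, 10) = 10  yes
(3) Q = 24 is in {26, 29, 24, 28}  yes
(4) abs(10 - 30) = 20; 20 ≤ 22  yes
(5) U + R + Q = 20 + 16 + 24 = 60  yes
(6) W + Q = 10 + 24 = 34, not 33  no
(7) U = 20 is even  yes
(8) 30 / 6 = 5, so 6 divides 30  yes
(9) R + U = 16 + 20 = 36, not 37  no
(10) abs(24 - 20) = 4; 4 ≤ 7  yes
(11) U^2 + T^2 = 20^2 + 30^2 = 400 + 900 = 1300  yes
(12) U - Q = 20 - 24 = -4, not -6  no

No — constraints 6, 9, and 12 are not satisfied.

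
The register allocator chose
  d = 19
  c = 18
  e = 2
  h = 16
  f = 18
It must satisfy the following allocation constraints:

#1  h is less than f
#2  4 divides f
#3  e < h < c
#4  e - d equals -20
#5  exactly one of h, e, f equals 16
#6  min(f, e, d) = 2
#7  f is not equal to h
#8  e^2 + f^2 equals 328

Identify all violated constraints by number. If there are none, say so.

#1 h = 16, f = 18; 16 < 18  holds
#2 18 = 4*4 + 2, so 4 does not divide 18  fails
#3 values 2 < 16 < 18  holds
#4 e - d = 2 - 19 = -17, not -20  fails
#5 h=16, e=2, f=18; 1 of them equals 16  holds
#6 min(18, 2, 19) = 2  holds
#7 f = 18, h = 16; distinct  holds
#8 e^2 + f^2 = 2^2 + 18^2 = 4 + 324 = 328  holds

Constraints 2, 4 do not hold.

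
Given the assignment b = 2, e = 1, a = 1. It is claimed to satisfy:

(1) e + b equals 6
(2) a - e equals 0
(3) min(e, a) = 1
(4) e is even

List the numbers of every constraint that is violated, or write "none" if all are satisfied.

Violated: 1 and 4.

(1) e + b = 1 + 2 = 3, not 6 — fails.
(2) a - e = 1 - 1 = 0 — holds.
(3) min(1, 1) = 1 — holds.
(4) e = 1 is odd — fails.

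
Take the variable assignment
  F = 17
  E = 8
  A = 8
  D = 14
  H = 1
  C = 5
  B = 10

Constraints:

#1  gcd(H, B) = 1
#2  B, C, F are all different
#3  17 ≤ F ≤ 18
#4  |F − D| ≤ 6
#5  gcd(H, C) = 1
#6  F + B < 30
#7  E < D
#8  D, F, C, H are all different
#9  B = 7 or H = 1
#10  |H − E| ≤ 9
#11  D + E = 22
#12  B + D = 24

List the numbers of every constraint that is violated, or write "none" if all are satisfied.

No violations.

#1 gcd(1, 10) = 1 — OK.
#2 values 10, 5, 17 are pairwise distinct — OK.
#3 F = 17 lies in [17, 18] — OK.
#4 |17 − 14| = 3; 3 ≤ 6 — OK.
#5 gcd(1, 5) = 1 — OK.
#6 F + B = 17 + 10 = 27; 27 < 30 — OK.
#7 E = 8, D = 14; 8 < 14 — OK.
#8 values 14, 17, 5, 1 are pairwise distinct — OK.
#9 B = 10 ≠ 7, but H = 1 = 1 (second disjunct) — OK.
#10 |1 − 8| = 7; 7 ≤ 9 — OK.
#11 D + E = 14 + 8 = 22 — OK.
#12 B + D = 10 + 14 = 24 — OK.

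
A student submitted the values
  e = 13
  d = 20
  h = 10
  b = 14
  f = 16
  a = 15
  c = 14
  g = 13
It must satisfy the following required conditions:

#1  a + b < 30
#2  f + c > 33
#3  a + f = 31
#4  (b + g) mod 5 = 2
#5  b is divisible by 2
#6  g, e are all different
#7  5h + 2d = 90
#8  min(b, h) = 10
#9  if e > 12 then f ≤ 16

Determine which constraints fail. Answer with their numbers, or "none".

#1 a + b = 15 + 14 = 29; 29 < 30 — holds.
#2 f + c = 16 + 14 = 30; 30 ≤ 33, bound 33 not met — fails.
#3 a + f = 15 + 16 = 31 — holds.
#4 b + g = 27; 27 mod 5 = 2 — holds.
#5 14 / 2 = 7, so 2 divides 14 — holds.
#6 g = e = 13, not all different — fails.
#7 5h + 2d = 5(10) + 2(20) = 90 — holds.
#8 min(14, 10) = 10 — holds.
#9 e = 13 > 12, so we need f ≤ 16; f = 16 ≤ 16 — holds.

The assignment fails constraints 2 and 6.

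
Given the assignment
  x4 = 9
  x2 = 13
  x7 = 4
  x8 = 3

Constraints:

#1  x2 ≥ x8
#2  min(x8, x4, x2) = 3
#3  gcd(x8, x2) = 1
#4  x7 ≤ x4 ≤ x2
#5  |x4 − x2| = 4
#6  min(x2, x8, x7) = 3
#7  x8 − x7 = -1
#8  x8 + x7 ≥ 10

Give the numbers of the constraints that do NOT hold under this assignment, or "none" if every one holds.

#1 x2 = 13, x8 = 3; 13 ≥ 3  holds
#2 min(3, 9, 13) = 3  holds
#3 gcd(3, 13) = 1  holds
#4 values 4 ≤ 9 ≤ 13  holds
#5 |9 − 13| = 4  holds
#6 min(13, 3, 4) = 3  holds
#7 x8 − x7 = 3 − 4 = -1  holds
#8 x8 + x7 = 3 + 4 = 7; 7 < 10, bound 10 not met  fails

Constraint 8 is violated.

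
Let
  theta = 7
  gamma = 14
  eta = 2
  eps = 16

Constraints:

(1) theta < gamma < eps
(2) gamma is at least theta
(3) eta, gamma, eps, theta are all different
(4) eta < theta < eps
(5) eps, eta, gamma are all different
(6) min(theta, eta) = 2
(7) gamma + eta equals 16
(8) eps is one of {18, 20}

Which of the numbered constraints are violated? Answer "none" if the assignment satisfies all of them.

(1) values 7 < 14 < 16 — holds.
(2) gamma = 14, theta = 7; 14 ≥ 7 — holds.
(3) values 2, 14, 16, 7 are pairwise distinct — holds.
(4) values 2 < 7 < 16 — holds.
(5) values 16, 2, 14 are pairwise distinct — holds.
(6) min(7, 2) = 2 — holds.
(7) gamma + eta = 14 + 2 = 16 — holds.
(8) eps = 16 is not in {18, 20} — does not hold.

No — constraint 8 is not satisfied.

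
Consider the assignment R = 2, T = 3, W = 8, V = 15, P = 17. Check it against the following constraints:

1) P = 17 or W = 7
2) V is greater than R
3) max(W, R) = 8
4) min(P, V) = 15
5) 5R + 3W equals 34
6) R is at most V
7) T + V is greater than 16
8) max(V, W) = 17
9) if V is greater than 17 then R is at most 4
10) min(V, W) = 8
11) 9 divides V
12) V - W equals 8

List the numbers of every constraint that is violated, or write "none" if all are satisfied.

1) P = 17 = 17 (first disjunct) — holds.
2) V = 15, R = 2; 15 > 2 — holds.
3) max(8, 2) = 8 — holds.
4) min(17, 15) = 15 — holds.
5) 5R + 3W = 5(2) + 3(8) = 34 — holds.
6) R = 2, V = 15; 2 ≤ 15 — holds.
7) T + V = 3 + 15 = 18; 18 > 16 — holds.
8) max(15, 8) = 15, not 17 — fails.
9) V = 15, not > 17; antecedent false, conditional vacuously true — holds.
10) min(15, 8) = 8 — holds.
11) 15 = 9*1 + 6, so 9 does not divide 15 — fails.
12) V - W = 15 - 8 = 7, not 8 — fails.

The assignment fails constraints 8, 11, and 12.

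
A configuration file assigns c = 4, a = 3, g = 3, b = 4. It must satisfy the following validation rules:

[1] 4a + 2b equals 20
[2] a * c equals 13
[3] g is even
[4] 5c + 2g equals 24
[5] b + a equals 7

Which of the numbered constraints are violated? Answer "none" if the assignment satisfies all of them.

Constraints 2, 3, 4 do not hold.

[1] 4a + 2b = 4(3) + 2(4) = 20 — holds.
[2] a * c = 3 * 4 = 12, not 13 — does not hold.
[3] g = 3 is odd — does not hold.
[4] 5c + 2g = 5(4) + 2(3) = 26, not 24 — does not hold.
[5] b + a = 4 + 3 = 7 — holds.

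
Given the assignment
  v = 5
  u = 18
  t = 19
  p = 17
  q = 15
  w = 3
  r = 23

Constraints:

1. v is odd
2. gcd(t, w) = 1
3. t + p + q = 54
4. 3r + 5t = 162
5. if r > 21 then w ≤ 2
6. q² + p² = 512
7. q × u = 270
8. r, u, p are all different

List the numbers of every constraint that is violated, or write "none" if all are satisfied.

No — constraints 3, 4, 5, and 6 are not satisfied.

1. v = 5 is odd  ✔
2. gcd(19, 3) = 1  ✔
3. t + p + q = 19 + 17 + 15 = 51, not 54  ✘
4. 3r + 5t = 3(23) + 5(19) = 164, not 162  ✘
5. r = 23 > 21, so we need w ≤ 2; but w = 3 > 2  ✘
6. q² + p² = 15² + 17² = 225 + 289 = 514, not 512  ✘
7. q × u = 15 × 18 = 270  ✔
8. values 23, 18, 17 are pairwise distinct  ✔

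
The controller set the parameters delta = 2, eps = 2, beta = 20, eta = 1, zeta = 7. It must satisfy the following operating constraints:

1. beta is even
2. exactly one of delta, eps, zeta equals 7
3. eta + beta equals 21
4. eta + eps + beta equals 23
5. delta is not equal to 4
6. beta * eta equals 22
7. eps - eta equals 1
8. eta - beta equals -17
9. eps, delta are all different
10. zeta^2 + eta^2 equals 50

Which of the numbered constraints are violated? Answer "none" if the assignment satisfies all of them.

1. beta = 20 is even  ✓
2. delta=2, eps=2, zeta=7; 1 of them equals 7  ✓
3. eta + beta = 1 + 20 = 21  ✓
4. eta + eps + beta = 1 + 2 + 20 = 23  ✓
5. delta = 2, and 2 ≠ 4  ✓
6. beta * eta = 20 * 1 = 20, not 22  ✗
7. eps - eta = 2 - 1 = 1  ✓
8. eta - beta = 1 - 20 = -19, not -17  ✗
9. eps = delta = 2, not all different  ✗
10. zeta^2 + eta^2 = 7^2 + 1^2 = 49 + 1 = 50  ✓

The assignment fails constraints 6, 8, and 9.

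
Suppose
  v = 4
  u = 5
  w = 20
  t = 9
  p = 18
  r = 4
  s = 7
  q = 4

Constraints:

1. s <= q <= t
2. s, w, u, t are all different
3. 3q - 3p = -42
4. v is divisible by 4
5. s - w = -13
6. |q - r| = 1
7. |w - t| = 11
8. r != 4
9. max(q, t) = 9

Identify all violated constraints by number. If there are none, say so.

1. values 7, 4, 9; s = 7 is not <= q = 4 — violated.
2. values 7, 20, 5, 9 are pairwise distinct — OK.
3. 3q - 3p = 3(4) - 3(18) = -42 — OK.
4. 4 / 4 = 1, so 4 divides 4 — OK.
5. s - w = 7 - 20 = -13 — OK.
6. |4 - 4| = 0, not 1 — violated.
7. |20 - 9| = 11 — OK.
8. r = 4, but 4 is required to differ — violated.
9. max(4, 9) = 9 — OK.

No — constraints 1, 6, and 8 are not satisfied.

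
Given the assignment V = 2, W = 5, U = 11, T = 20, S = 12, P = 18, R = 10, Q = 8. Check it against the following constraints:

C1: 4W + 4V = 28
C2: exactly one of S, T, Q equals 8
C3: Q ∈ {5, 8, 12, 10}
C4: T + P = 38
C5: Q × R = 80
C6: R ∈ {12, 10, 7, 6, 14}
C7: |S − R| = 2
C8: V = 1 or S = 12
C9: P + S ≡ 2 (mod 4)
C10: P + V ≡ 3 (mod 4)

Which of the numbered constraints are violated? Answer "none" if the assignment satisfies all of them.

C1: 4W + 4V = 4(5) + 4(2) = 28  ✓
C2: S=12, T=20, Q=8; 1 of them equals 8  ✓
C3: Q = 8 is in {5, 8, 12, 10}  ✓
C4: T + P = 20 + 18 = 38  ✓
C5: Q × R = 8 × 10 = 80  ✓
C6: R = 10 is in {12, 10, 7, 6, 14}  ✓
C7: |12 − 10| = 2  ✓
C8: V = 2 ≠ 1, but S = 12 = 12 (second disjunct)  ✓
C9: P + S = 30; 30 mod 4 = 2  ✓
C10: P + V = 20; 20 mod 4 = 0, not 3  ✗

Constraint 10 does not hold.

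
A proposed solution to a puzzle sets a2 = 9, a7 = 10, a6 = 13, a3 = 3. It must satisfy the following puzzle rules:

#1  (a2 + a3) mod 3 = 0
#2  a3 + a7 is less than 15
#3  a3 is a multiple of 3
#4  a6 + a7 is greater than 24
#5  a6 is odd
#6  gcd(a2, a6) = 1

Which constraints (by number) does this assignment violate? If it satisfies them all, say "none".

Violated: 4.

#1 a2 + a3 = 12; 12 mod 3 = 0  true
#2 a3 + a7 = 3 + 10 = 13; 13 < 15  true
#3 3 / 3 = 1, so 3 divides 3  true
#4 a6 + a7 = 13 + 10 = 23; 23 ≤ 24, bound 24 not met  false
#5 a6 = 13 is odd  true
#6 gcd(9, 13) = 1  true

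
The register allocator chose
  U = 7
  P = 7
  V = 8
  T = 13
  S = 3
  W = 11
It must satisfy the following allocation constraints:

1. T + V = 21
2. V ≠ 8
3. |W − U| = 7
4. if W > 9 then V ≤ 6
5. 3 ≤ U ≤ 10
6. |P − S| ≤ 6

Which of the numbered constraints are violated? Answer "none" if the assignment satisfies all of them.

Constraints 2, 3, and 4 do not hold.

1. T + V = 13 + 8 = 21  true
2. V = 8, but 8 is required to differ  false
3. |11 − 7| = 4, not 7  false
4. W = 11 > 9, so we need V ≤ 6; but V = 8 > 6  false
5. U = 7 lies in [3, 10]  true
6. |7 − 3| = 4; 4 ≤ 6  true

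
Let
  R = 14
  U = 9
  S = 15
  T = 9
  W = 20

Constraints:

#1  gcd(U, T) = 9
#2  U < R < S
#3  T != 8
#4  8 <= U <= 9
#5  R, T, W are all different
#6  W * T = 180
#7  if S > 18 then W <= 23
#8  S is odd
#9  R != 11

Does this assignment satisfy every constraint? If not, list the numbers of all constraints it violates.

All constraints are satisfied.

#1 gcd(9, 9) = 9 — holds.
#2 values 9 < 14 < 15 — holds.
#3 T = 9, and 9 ≠ 8 — holds.
#4 U = 9 lies in [8, 9] — holds.
#5 values 14, 9, 20 are pairwise distinct — holds.
#6 W * T = 20 * 9 = 180 — holds.
#7 S = 15, not > 18; antecedent false, conditional vacuously true — holds.
#8 S = 15 is odd — holds.
#9 R = 14, and 14 ≠ 11 — holds.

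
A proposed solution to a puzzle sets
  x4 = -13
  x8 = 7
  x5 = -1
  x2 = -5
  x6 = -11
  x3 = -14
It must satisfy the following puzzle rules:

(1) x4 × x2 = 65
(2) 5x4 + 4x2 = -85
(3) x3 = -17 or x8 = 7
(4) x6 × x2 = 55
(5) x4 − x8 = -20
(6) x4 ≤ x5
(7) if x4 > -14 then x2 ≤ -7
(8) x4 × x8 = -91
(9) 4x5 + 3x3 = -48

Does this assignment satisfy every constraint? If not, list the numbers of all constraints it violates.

The assignment fails constraints 7, 9.

(1) x4 × x2 = -13 × (-5) = 65 — holds.
(2) 5x4 + 4x2 = 5(-13) + 4(-5) = -85 — holds.
(3) x3 = -14 ≠ -17, but x8 = 7 = 7 (second disjunct) — holds.
(4) x6 × x2 = -11 × (-5) = 55 — holds.
(5) x4 − x8 = -13 − 7 = -20 — holds.
(6) x4 = -13, x5 = -1; -13 ≤ -1 — holds.
(7) x4 = -13 > -14, so we need x2 ≤ -7; but x2 = -5 > -7 — does not hold.
(8) x4 × x8 = -13 × 7 = -91 — holds.
(9) 4x5 + 3x3 = 4(-1) + 3(-14) = -46, not -48 — does not hold.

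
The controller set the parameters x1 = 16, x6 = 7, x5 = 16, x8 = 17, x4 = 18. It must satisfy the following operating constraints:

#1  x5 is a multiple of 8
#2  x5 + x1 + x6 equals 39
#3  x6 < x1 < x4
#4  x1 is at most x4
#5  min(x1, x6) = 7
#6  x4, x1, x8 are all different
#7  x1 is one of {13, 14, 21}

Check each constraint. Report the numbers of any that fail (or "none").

#1 16 / 8 = 2, so 8 divides 16 — holds.
#2 x5 + x1 + x6 = 16 + 16 + 7 = 39 — holds.
#3 values 7 < 16 < 18 — holds.
#4 x1 = 16, x4 = 18; 16 ≤ 18 — holds.
#5 min(16, 7) = 7 — holds.
#6 values 18, 16, 17 are pairwise distinct — holds.
#7 x1 = 16 is not in {13, 14, 21} — fails.

Constraint 7 is violated.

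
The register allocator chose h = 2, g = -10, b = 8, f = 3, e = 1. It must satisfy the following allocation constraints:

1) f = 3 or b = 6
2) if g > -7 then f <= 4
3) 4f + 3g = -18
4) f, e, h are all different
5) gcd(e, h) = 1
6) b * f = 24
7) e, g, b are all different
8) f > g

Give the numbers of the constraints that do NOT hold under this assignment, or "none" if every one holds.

Yes — all constraints hold.

1) f = 3 = 3 (first disjunct) — holds.
2) g = -10, not > -7; antecedent false, conditional vacuously true — holds.
3) 4f + 3g = 4(3) + 3(-10) = -18 — holds.
4) values 3, 1, 2 are pairwise distinct — holds.
5) gcd(1, 2) = 1 — holds.
6) b * f = 8 * 3 = 24 — holds.
7) values 1, -10, 8 are pairwise distinct — holds.
8) f = 3, g = -10; 3 > -10 — holds.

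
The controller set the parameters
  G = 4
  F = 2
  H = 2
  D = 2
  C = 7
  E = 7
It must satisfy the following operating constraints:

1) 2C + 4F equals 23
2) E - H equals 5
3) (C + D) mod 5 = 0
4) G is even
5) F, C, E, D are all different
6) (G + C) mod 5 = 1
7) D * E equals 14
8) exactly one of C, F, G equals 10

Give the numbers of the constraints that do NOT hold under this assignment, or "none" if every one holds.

The assignment fails constraints 1, 3, 5, and 8.

1) 2C + 4F = 2(7) + 4(2) = 22, not 23 — violated.
2) E - H = 7 - 2 = 5 — OK.
3) C + D = 9; 9 mod 5 = 4, not 0 — violated.
4) G = 4 is even — OK.
5) C = E = 7, not all different — violated.
6) G + C = 11; 11 mod 5 = 1 — OK.
7) D * E = 2 * 7 = 14 — OK.
8) C=7, F=2, G=4; 0 of them equal 10, not exactly one — violated.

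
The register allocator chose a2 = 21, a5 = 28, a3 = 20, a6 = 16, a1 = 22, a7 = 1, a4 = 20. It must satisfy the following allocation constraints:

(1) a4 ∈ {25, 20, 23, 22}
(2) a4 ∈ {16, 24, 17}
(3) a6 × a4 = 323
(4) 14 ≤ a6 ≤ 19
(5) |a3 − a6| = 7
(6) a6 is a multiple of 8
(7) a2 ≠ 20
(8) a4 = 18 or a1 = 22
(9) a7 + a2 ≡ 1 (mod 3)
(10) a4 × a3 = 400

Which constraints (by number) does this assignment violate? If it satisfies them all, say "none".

Violated: 2, 3, and 5.

(1) a4 = 20 is in {25, 20, 23, 22}  yes
(2) a4 = 20 is not in {16, 24, 17}  no
(3) a6 × a4 = 16 × 20 = 320, not 323  no
(4) a6 = 16 lies in [14, 19]  yes
(5) |20 − 16| = 4, not 7  no
(6) 16 / 8 = 2, so 8 divides 16  yes
(7) a2 = 21, and 21 ≠ 20  yes
(8) a4 = 20 ≠ 18, but a1 = 22 = 22 (second disjunct)  yes
(9) a7 + a2 = 22; 22 mod 3 = 1  yes
(10) a4 × a3 = 20 × 20 = 400  yes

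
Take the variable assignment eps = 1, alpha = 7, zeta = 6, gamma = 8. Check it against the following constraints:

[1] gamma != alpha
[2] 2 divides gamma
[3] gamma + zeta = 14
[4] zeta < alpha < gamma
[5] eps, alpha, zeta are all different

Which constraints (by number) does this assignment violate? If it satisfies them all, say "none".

Yes — all constraints hold.

[1] gamma = 8, alpha = 7; distinct — holds.
[2] 8 / 2 = 4, so 2 divides 8 — holds.
[3] gamma + zeta = 8 + 6 = 14 — holds.
[4] values 6 < 7 < 8 — holds.
[5] values 1, 7, 6 are pairwise distinct — holds.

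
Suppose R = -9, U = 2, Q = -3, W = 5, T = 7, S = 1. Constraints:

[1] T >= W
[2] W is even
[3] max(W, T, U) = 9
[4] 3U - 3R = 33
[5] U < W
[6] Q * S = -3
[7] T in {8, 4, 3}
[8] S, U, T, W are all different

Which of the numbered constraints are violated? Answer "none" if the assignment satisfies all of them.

[1] T = 7, W = 5; 7 ≥ 5 — OK.
[2] W = 5 is odd — violated.
[3] max(5, 7, 2) = 7, not 9 — violated.
[4] 3U - 3R = 3(2) - 3(-9) = 33 — OK.
[5] U = 2, W = 5; 2 < 5 — OK.
[6] Q * S = -3 * 1 = -3 — OK.
[7] T = 7 is not in {8, 4, 3} — violated.
[8] values 1, 2, 7, 5 are pairwise distinct — OK.

The assignment fails constraints 2, 3, 7.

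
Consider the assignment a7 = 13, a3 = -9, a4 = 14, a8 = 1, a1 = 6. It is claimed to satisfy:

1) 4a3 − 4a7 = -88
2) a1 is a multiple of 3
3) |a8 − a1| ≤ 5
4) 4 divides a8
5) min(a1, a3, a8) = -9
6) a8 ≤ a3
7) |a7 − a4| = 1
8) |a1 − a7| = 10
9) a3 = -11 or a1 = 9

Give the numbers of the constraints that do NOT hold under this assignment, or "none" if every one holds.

No — constraints 4, 6, 8, and 9 are not satisfied.

1) 4a3 − 4a7 = 4(-9) − 4(13) = -88  ✔
2) 6 / 3 = 2, so 3 divides 6  ✔
3) |1 − 6| = 5; 5 ≤ 5  ✔
4) 1 = 4×0 + 1, so 4 does not divide 1  ✘
5) min(6, -9, 1) = -9  ✔
6) a8 = 1, a3 = -9; 1 > -9 (want ≤)  ✘
7) |13 − 14| = 1  ✔
8) |6 − 13| = 7, not 10  ✘
9) a3 = -9 ≠ -11 and a1 = 6 ≠ 9; both disjuncts false  ✘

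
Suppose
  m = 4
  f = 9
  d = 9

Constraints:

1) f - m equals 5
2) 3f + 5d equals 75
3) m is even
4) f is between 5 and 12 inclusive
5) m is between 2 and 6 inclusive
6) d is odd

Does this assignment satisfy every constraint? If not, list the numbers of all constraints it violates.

1) f - m = 9 - 4 = 5  yes
2) 3f + 5d = 3(9) + 5(9) = 72, not 75  no
3) m = 4 is even  yes
4) f = 9 lies in [5, 12]  yes
5) m = 4 lies in [2, 6]  yes
6) d = 9 is odd  yes

No — constraint 2 is not satisfied.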